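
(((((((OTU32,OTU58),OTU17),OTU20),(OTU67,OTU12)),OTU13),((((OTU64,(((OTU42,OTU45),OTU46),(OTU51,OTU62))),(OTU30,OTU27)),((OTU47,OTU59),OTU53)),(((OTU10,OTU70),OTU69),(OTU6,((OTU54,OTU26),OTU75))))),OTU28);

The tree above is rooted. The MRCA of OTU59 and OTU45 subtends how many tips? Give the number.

11

The MRCA of OTU59 and OTU45 is the node subtending (((OTU64,(((OTU42,OTU45),OTU46),(OTU51,OTU62))),(OTU30,OTU27)),((OTU47,OTU59),OTU53)).
That clade contains 11 terminal taxa: OTU27, OTU30, OTU42, OTU45, OTU46, OTU47, OTU51, OTU53, OTU59, OTU62, OTU64.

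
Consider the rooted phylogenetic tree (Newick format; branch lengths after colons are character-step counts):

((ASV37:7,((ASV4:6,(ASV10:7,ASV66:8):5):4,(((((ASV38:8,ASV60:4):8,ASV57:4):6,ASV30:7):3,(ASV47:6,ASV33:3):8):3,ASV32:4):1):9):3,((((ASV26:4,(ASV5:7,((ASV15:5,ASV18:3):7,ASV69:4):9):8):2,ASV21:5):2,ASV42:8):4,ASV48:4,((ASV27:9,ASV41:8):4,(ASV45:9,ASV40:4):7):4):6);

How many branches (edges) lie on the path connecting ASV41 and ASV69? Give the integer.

9

The MRCA of ASV41 and ASV69 is the node subtending ((((ASV26,(ASV5,((ASV15,ASV18),ASV69))),ASV21),ASV42),ASV48,((ASV27,ASV41),(ASV45,ASV40))).
From ASV41 up to that node: 3 branches. From ASV69 up to the same node: 6 branches. Total: 3 + 6 = 9.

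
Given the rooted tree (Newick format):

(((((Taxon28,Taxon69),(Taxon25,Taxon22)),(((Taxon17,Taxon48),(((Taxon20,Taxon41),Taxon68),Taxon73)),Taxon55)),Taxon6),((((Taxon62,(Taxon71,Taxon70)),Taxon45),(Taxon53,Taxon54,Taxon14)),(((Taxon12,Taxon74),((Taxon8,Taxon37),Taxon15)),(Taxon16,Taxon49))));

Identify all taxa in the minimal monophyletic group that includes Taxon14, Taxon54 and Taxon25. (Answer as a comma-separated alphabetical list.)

Taxon12, Taxon14, Taxon15, Taxon16, Taxon17, Taxon20, Taxon22, Taxon25, Taxon28, Taxon37, Taxon41, Taxon45, Taxon48, Taxon49, Taxon53, Taxon54, Taxon55, Taxon6, Taxon62, Taxon68, Taxon69, Taxon70, Taxon71, Taxon73, Taxon74, Taxon8

Tracing Taxon14: it sits inside (Taxon53,Taxon54,Taxon14).
Tracing Taxon54: it sits inside (Taxon53,Taxon54,Taxon14).
Tracing Taxon25: it sits inside (Taxon25,Taxon22).
The smallest clade enclosing all 3 is the whole tree (their MRCA is the root), so the answer is all 26 tips in alphabetical order.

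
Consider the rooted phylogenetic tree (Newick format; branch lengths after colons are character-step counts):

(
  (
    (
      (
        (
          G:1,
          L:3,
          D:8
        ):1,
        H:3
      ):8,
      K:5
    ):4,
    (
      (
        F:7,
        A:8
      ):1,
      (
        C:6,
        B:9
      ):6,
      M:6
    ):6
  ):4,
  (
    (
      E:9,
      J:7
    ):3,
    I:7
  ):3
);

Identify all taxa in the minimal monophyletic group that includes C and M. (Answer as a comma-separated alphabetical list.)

Tracing C: it sits inside (C,B).
Tracing M: it sits inside ((F,A),(C,B),M).
The smallest clade enclosing both is ((F,A),(C,B),M); the answer is its 5 terminal taxa in alphabetical order.

A, B, C, F, M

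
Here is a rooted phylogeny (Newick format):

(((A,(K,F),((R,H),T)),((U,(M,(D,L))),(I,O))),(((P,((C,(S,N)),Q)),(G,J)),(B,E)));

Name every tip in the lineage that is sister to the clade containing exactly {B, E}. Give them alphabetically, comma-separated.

The clade containing exactly {B, E} attaches to the tree at the node subtending (((P,((C,(S,N)),Q)),(G,J)),(B,E)).
The other lineage descending from that same node — the sister group — is ((P,((C,(S,N)),Q)),(G,J)); its 7 tips in alphabetical order are the answer.

C, G, J, N, P, Q, S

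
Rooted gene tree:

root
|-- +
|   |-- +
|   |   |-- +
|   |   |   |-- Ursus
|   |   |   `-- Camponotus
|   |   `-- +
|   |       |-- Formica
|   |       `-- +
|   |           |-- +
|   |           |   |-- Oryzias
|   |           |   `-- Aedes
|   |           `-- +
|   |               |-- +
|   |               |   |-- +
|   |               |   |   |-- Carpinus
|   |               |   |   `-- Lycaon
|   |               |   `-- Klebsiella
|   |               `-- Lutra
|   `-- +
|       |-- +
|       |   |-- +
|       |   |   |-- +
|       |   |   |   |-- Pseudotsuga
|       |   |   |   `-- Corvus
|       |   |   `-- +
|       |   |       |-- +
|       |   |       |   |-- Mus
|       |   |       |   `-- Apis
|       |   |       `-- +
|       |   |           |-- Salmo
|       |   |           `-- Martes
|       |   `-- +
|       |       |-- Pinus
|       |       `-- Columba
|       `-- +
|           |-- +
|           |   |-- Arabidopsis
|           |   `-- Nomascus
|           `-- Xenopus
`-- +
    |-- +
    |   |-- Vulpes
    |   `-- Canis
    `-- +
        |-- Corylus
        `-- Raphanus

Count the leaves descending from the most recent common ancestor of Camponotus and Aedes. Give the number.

9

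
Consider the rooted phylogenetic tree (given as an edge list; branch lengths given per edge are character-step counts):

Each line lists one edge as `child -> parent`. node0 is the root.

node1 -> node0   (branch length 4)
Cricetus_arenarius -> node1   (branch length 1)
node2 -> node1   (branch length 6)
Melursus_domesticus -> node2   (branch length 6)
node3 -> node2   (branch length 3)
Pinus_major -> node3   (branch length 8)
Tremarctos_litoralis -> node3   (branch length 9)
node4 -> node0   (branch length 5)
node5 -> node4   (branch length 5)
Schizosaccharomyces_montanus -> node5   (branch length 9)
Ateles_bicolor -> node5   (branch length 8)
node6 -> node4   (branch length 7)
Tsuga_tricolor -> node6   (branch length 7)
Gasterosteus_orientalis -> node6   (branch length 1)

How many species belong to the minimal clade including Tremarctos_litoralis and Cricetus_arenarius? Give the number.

4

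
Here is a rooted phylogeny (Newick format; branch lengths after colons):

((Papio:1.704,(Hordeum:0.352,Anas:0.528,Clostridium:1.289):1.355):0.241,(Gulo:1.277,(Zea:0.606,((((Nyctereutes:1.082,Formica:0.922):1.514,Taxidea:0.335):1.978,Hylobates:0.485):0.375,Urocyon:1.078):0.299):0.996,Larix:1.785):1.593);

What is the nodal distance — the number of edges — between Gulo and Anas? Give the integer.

5

The MRCA of Gulo and Anas is the root of the tree.
From Gulo up to that node: 2 branches. From Anas up to the same node: 3 branches. Total: 2 + 3 = 5.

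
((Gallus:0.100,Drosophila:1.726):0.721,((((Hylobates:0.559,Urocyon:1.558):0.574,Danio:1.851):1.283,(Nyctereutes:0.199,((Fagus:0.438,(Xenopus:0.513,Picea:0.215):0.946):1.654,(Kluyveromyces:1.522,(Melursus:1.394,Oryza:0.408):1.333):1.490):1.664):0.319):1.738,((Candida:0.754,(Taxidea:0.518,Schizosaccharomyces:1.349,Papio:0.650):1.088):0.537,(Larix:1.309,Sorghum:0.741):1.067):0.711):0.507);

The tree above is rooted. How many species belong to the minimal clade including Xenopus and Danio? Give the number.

The MRCA of Xenopus and Danio is the node subtending (((Hylobates,Urocyon),Danio),(Nyctereutes,((Fagus,(Xenopus,Picea)),(Kluyveromyces,(Melursus,Oryza))))).
That clade contains 10 terminal taxa: Danio, Fagus, Hylobates, Kluyveromyces, Melursus, Nyctereutes, Oryza, Picea, Urocyon, Xenopus.

10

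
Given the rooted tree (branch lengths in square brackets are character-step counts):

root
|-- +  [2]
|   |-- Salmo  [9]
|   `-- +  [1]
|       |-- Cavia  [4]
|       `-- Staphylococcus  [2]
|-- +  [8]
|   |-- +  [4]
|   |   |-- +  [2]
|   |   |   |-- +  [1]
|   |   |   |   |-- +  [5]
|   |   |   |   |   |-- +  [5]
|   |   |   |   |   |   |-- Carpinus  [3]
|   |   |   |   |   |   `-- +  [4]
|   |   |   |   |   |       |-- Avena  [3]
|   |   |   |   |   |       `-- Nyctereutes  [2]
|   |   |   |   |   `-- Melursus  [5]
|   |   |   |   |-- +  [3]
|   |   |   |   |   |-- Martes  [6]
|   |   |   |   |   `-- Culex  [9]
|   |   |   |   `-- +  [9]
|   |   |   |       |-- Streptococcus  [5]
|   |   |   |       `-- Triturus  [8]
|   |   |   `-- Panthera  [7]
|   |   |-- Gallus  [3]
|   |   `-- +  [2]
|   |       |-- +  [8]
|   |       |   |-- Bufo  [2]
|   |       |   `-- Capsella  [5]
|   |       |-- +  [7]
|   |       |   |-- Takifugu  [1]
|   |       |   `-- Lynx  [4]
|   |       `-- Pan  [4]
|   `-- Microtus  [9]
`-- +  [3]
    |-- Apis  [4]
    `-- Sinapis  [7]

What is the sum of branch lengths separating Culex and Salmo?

The path runs Culex → … → MRCA → … → Salmo; the MRCA is the root of the tree.
Branch lengths along that path: 9 + 3 + 1 + 2 + 4 + 8 + 2 + 9 = 38.

38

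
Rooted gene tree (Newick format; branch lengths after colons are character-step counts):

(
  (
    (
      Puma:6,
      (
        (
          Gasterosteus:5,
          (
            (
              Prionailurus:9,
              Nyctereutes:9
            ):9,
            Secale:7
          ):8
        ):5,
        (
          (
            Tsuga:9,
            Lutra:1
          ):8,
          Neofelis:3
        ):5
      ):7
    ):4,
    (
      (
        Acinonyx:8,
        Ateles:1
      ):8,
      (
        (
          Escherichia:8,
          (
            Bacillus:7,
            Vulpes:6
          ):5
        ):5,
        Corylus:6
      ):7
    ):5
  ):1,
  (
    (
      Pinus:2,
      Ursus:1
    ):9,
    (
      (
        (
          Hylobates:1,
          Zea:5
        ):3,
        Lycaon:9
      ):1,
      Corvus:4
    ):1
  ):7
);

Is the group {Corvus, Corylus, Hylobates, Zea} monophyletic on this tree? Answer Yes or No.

The MRCA of the listed taxa is the root, so the smallest clade containing them is the whole tree.
That clade also contains Acinonyx, Ateles, Bacillus, Escherichia, Gasterosteus, Lutra, Lycaon, Neofelis, Nyctereutes, Pinus, Prionailurus, Puma, Secale, Tsuga, Ursus, Vulpes, which are not in the proposed group, so the group is not monophyletic.

No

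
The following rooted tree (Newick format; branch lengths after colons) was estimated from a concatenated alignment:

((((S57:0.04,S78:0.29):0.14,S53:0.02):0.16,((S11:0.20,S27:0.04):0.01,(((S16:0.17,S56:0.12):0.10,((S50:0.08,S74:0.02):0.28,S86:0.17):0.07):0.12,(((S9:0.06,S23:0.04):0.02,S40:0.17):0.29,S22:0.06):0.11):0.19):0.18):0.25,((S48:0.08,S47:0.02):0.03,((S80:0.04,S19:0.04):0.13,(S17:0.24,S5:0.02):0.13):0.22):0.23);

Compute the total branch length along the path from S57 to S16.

1.10

The path runs S57 → … → MRCA → … → S16; the MRCA is the node subtending (((S57,S78),S53),((S11,S27),(((S16,S56),((S50,S74),S86)),(((S9,S23),S40),S22)))).
Branch lengths along that path: 0.04 + 0.14 + 0.16 + 0.18 + 0.19 + 0.12 + 0.10 + 0.17 = 1.10.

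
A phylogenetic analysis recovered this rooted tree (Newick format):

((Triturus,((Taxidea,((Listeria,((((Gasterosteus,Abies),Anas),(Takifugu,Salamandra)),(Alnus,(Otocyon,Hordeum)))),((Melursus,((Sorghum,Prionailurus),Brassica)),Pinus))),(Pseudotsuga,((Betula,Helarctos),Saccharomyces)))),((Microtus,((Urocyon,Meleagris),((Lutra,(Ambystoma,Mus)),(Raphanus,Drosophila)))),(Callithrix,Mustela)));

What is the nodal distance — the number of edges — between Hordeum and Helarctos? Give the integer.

11

The MRCA of Hordeum and Helarctos is the node subtending ((Taxidea,((Listeria,((((Gasterosteus,Abies),Anas),(Takifugu,Salamandra)),(Alnus,(Otocyon,Hordeum)))),((Melursus,((Sorghum,Prionailurus),Brassica)),Pinus))),(Pseudotsuga,((Betula,Helarctos),Saccharomyces))).
From Hordeum up to that node: 7 branches. From Helarctos up to the same node: 4 branches. Total: 7 + 4 = 11.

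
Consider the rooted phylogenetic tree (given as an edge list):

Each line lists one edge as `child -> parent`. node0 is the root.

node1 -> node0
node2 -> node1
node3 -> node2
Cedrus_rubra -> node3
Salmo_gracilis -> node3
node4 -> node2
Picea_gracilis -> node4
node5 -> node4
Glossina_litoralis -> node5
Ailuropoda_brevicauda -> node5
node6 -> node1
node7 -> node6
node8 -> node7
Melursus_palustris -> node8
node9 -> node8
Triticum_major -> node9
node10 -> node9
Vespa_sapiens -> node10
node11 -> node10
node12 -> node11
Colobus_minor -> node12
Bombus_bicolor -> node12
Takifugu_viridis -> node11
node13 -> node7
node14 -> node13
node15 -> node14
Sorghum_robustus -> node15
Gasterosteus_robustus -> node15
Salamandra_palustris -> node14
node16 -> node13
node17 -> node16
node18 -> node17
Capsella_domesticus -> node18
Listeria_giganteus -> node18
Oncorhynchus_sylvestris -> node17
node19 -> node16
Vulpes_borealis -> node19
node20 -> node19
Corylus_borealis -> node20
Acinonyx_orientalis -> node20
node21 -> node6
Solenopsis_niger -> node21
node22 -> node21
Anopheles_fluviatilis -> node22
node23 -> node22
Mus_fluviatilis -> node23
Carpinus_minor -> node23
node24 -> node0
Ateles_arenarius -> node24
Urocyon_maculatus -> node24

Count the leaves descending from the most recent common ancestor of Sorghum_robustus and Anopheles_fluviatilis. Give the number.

The MRCA of Sorghum_robustus and Anopheles_fluviatilis is the node subtending (((Melursus_palustris,(Triticum_major,(Vespa_sapiens,((Colobus_minor,Bombus_bicolor),Takifugu_viridis)))),(((Sorghum_robustus,Gasterosteus_robustus),Salamandra_palustris),(((Capsella_domesticus,Listeria_giganteus),Oncorhynchus_sylvestris),(Vulpes_borealis,(Corylus_borealis,Acinonyx_orientalis))))),(Solenopsis_niger,(Anopheles_fluviatilis,(Mus_fluviatilis,Carpinus_minor)))).
That clade contains 19 terminal taxa: Acinonyx_orientalis, Anopheles_fluviatilis, Bombus_bicolor, Capsella_domesticus, Carpinus_minor, Colobus_minor, Corylus_borealis, Gasterosteus_robustus, Listeria_giganteus, Melursus_palustris, Mus_fluviatilis, Oncorhynchus_sylvestris, Salamandra_palustris, Solenopsis_niger, Sorghum_robustus, Takifugu_viridis, Triticum_major, Vespa_sapiens, Vulpes_borealis.

19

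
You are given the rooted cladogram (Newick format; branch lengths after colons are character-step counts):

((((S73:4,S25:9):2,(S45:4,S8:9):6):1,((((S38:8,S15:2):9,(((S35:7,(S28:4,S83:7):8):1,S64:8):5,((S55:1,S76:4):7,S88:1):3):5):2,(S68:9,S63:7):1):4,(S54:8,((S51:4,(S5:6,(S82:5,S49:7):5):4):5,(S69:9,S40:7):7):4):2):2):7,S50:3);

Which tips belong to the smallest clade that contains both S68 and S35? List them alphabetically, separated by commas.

S15, S28, S35, S38, S55, S63, S64, S68, S76, S83, S88

Tracing S68: it sits inside (S68,S63).
Tracing S35: it sits inside (S35,(S28,S83)).
The smallest clade enclosing both is (((S38,S15),(((S35,(S28,S83)),S64),((S55,S76),S88))),(S68,S63)); the answer is its 11 terminal taxa in alphabetical order.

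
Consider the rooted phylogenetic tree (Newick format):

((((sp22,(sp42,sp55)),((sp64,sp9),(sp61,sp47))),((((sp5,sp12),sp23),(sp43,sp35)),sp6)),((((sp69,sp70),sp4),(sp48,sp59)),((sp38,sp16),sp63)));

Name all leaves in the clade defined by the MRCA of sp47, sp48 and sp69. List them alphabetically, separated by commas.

sp12, sp16, sp22, sp23, sp35, sp38, sp4, sp42, sp43, sp47, sp48, sp5, sp55, sp59, sp6, sp61, sp63, sp64, sp69, sp70, sp9

Tracing sp47: it sits inside (sp61,sp47).
Tracing sp48: it sits inside (sp48,sp59).
Tracing sp69: it sits inside (sp69,sp70).
The smallest clade enclosing all 3 is the whole tree (their MRCA is the root), so the answer is all 21 tips in alphabetical order.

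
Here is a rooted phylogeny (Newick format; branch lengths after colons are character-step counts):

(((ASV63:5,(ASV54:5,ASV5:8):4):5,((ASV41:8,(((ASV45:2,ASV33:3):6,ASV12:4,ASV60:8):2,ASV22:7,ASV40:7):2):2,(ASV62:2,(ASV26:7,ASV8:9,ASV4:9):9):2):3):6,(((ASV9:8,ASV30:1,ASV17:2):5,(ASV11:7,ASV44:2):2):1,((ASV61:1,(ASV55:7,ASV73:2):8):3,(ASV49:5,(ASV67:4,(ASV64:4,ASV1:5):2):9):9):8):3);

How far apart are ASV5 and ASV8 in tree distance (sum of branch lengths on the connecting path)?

The path runs ASV5 → … → MRCA → … → ASV8; the MRCA is the node subtending ((ASV63,(ASV54,ASV5)),((ASV41,(((ASV45,ASV33),ASV12,ASV60),ASV22,ASV40)),(ASV62,(ASV26,ASV8,ASV4)))).
Branch lengths along that path: 8 + 4 + 5 + 3 + 2 + 9 + 9 = 40.

40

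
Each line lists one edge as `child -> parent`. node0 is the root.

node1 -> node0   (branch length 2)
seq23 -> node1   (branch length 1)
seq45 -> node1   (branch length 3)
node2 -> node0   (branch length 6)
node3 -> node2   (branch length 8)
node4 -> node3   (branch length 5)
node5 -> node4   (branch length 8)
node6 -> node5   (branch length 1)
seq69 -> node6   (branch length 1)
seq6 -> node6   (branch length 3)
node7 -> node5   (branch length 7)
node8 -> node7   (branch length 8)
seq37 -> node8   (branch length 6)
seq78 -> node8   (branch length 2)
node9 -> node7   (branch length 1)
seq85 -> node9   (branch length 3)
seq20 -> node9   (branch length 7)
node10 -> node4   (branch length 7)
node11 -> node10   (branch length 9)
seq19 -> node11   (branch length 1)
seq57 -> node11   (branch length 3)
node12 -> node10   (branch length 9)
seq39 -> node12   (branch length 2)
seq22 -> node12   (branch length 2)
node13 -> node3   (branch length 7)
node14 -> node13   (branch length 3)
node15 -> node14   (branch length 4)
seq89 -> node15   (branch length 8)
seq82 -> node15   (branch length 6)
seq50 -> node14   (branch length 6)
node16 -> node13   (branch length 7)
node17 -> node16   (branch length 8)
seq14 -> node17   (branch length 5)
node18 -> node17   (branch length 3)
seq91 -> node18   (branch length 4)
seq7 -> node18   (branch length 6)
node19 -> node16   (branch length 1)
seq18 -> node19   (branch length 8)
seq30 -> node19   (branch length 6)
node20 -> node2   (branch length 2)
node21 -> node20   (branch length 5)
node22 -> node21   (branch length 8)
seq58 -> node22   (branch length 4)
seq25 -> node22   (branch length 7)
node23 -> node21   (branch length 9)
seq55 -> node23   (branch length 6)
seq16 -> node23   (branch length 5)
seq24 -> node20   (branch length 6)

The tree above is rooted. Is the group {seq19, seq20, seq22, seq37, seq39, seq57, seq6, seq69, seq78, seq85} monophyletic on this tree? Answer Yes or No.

The most recent common ancestor of these taxa subtends (((seq69,seq6),((seq37,seq78),(seq85,seq20))),((seq19,seq57),(seq39,seq22))).
That clade has exactly 10 tips — every listed taxon and nothing else — so the group is monophyletic.

Yes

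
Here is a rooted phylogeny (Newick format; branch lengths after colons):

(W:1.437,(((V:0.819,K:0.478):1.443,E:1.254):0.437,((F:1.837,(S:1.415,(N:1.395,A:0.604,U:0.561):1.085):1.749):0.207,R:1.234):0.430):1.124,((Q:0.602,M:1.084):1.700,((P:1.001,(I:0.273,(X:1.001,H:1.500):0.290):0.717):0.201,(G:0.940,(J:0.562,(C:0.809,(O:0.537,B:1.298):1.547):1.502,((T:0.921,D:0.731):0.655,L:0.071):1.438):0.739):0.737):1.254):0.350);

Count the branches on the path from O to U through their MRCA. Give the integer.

The MRCA of O and U is the root of the tree.
From O up to that node: 7 branches. From U up to the same node: 6 branches. Total: 7 + 6 = 13.

13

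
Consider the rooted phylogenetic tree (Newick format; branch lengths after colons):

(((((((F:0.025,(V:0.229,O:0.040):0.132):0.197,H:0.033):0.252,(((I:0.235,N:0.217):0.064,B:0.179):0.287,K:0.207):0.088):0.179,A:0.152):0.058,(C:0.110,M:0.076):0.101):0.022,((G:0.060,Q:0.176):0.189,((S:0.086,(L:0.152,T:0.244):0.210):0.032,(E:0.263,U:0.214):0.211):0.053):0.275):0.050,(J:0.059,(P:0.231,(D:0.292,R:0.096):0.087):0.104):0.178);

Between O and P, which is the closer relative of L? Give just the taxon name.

O

The MRCA of L and O subtends ((((((F,(V,O)),H),(((I,N),B),K)),A),(C,M)),((G,Q),((S,(L,T)),(E,U)))) (18 taxa).
The MRCA of L and P is the root, subtending the entire tree (22 taxa).
The first is nested inside the second, so L shares a more recent common ancestor with O.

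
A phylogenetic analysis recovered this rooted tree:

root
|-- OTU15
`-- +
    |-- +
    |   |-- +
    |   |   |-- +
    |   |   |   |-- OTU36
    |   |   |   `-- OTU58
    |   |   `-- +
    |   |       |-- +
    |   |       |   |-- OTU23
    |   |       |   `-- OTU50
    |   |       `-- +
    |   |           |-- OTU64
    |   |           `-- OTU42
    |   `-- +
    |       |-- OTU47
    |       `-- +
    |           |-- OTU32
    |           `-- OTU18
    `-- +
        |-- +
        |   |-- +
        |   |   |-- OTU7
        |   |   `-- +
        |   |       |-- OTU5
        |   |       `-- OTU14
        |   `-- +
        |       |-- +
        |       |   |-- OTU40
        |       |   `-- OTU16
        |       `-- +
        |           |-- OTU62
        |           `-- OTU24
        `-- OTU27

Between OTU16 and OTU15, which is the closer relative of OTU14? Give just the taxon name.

The MRCA of OTU14 and OTU16 subtends ((OTU7,(OTU5,OTU14)),((OTU40,OTU16),(OTU62,OTU24))) (7 taxa).
The MRCA of OTU14 and OTU15 is the root, subtending the entire tree (18 taxa).
The first is nested inside the second, so OTU14 shares a more recent common ancestor with OTU16.

OTU16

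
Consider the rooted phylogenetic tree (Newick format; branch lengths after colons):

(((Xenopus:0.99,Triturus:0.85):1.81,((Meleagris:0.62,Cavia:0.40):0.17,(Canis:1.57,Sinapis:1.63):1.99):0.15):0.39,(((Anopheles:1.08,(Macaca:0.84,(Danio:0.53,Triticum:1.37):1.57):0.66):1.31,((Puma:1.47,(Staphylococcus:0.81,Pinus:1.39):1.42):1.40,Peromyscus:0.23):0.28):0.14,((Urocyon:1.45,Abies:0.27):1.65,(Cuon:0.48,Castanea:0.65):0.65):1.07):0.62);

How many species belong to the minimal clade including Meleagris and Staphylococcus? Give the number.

18

The MRCA of Meleagris and Staphylococcus is the root, so the clade is the entire tree.
That clade contains 18 terminal taxa: Abies, Anopheles, Canis, Castanea, Cavia, Cuon, Danio, Macaca, Meleagris, Peromyscus, Pinus, Puma, Sinapis, Staphylococcus, Triticum, Triturus, Urocyon, Xenopus.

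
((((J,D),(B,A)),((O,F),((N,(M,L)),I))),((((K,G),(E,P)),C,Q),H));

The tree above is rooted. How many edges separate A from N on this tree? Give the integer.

The MRCA of A and N is the node subtending (((J,D),(B,A)),((O,F),((N,(M,L)),I))).
From A up to that node: 3 branches. From N up to the same node: 4 branches. Total: 3 + 4 = 7.

7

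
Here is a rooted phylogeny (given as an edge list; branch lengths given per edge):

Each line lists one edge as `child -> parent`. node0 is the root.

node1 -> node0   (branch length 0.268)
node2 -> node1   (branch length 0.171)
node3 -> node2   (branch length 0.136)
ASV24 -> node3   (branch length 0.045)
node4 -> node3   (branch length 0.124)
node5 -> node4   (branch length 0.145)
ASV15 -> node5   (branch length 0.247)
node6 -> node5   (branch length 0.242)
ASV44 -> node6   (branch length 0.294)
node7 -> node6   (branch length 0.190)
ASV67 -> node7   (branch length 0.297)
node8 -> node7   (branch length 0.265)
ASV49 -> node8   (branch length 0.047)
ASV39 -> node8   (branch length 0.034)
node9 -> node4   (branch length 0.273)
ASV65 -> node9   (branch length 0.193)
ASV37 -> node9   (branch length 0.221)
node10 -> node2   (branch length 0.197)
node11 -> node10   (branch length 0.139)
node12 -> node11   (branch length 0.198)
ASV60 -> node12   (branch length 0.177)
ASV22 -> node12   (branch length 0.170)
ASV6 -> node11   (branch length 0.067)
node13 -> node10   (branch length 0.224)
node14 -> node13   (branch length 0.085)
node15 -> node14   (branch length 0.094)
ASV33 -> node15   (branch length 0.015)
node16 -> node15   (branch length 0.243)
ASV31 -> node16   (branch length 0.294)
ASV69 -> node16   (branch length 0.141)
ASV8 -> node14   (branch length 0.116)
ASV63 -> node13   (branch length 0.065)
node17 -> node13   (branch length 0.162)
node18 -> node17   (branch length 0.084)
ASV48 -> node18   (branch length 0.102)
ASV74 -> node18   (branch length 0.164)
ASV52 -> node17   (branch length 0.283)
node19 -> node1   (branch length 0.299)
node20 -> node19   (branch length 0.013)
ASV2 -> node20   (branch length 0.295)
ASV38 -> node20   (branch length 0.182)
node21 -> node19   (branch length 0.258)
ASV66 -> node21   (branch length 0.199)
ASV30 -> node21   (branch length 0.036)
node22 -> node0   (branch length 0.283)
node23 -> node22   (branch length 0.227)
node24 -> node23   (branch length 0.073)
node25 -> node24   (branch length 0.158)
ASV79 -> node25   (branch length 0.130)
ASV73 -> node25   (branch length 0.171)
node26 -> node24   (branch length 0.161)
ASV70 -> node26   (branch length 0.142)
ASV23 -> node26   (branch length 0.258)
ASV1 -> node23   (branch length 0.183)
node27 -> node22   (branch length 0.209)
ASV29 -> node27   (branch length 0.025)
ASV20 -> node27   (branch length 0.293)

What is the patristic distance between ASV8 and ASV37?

1.376

The path runs ASV8 → … → MRCA → … → ASV37; the MRCA is the node subtending ((ASV24,((ASV15,(ASV44,(ASV67,(ASV49,ASV39)))),(ASV65,ASV37))),(((ASV60,ASV22),ASV6),(((ASV33,(ASV31,ASV69)),ASV8),ASV63,((ASV48,ASV74),ASV52)))).
Branch lengths along that path: 0.116 + 0.085 + 0.224 + 0.197 + 0.136 + 0.124 + 0.273 + 0.221 = 1.376.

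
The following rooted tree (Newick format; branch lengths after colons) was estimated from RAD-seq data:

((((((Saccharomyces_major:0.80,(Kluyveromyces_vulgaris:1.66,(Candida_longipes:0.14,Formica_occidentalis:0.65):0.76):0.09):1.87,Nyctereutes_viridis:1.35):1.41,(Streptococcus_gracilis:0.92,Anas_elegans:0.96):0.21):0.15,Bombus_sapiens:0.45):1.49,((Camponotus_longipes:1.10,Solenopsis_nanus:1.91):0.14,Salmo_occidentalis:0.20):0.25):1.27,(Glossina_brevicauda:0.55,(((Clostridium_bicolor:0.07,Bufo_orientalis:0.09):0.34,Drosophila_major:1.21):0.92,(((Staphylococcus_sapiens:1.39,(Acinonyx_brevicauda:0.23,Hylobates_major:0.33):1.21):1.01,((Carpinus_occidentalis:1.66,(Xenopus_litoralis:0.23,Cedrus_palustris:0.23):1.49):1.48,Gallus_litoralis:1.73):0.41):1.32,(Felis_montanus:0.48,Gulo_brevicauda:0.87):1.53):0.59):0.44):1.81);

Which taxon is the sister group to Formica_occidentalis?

Formica_occidentalis attaches to the tree at the node subtending (Candida_longipes,Formica_occidentalis).
The other lineage descending from that same node — the sister group — is the single tip Candida_longipes.

Candida_longipes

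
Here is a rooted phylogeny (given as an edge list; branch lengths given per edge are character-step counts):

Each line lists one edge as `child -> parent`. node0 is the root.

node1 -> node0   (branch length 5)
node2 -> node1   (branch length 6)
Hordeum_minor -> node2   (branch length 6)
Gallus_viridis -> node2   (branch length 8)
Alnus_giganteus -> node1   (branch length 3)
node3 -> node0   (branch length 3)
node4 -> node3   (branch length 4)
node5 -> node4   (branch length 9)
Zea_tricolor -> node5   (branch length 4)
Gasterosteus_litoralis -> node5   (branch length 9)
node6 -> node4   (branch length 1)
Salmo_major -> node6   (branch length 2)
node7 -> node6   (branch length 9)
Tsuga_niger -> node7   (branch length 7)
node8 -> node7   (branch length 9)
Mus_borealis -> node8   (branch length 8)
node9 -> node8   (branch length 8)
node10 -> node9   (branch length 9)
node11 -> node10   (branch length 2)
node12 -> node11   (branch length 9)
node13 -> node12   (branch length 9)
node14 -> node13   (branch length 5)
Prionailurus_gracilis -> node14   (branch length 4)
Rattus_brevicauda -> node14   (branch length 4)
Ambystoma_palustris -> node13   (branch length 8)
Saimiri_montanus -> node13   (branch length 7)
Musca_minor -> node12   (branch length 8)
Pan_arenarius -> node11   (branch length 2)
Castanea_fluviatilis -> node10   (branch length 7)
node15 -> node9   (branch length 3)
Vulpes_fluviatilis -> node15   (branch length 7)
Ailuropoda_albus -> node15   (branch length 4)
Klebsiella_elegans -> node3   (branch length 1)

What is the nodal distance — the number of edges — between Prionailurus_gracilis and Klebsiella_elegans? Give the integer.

12

The MRCA of Prionailurus_gracilis and Klebsiella_elegans is the node subtending (((Zea_tricolor,Gasterosteus_litoralis),(Salmo_major,(Tsuga_niger,(Mus_borealis,((((((Prionailurus_gracilis,Rattus_brevicauda),Ambystoma_palustris,Saimiri_montanus),Musca_minor),Pan_arenarius),Castanea_fluviatilis),(Vulpes_fluviatilis,Ailuropoda_albus)))))),Klebsiella_elegans).
From Prionailurus_gracilis up to that node: 11 branches. From Klebsiella_elegans up to the same node: 1 branch. Total: 11 + 1 = 12.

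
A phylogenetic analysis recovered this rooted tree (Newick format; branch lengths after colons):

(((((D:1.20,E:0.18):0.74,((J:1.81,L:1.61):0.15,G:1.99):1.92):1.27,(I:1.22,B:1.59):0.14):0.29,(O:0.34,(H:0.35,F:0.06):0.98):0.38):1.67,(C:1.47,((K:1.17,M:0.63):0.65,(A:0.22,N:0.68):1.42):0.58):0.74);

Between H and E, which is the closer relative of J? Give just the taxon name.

The MRCA of J and E subtends ((D,E),((J,L),G)) (5 taxa).
The MRCA of J and H subtends ((((D,E),((J,L),G)),(I,B)),(O,(H,F))) (10 taxa).
The first is nested inside the second, so J shares a more recent common ancestor with E.

E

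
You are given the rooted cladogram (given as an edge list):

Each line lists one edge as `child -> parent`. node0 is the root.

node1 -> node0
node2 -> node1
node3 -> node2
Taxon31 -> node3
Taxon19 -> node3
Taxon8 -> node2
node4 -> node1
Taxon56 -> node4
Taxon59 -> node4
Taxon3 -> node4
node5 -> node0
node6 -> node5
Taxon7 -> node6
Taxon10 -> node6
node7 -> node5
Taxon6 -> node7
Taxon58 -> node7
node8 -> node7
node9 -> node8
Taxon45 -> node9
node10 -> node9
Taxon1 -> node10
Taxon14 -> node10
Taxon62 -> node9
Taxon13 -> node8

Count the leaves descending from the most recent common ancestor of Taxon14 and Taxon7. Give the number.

9

The MRCA of Taxon14 and Taxon7 is the node subtending ((Taxon7,Taxon10),(Taxon6,Taxon58,((Taxon45,(Taxon1,Taxon14),Taxon62),Taxon13))).
That clade contains 9 terminal taxa: Taxon1, Taxon10, Taxon13, Taxon14, Taxon45, Taxon58, Taxon6, Taxon62, Taxon7.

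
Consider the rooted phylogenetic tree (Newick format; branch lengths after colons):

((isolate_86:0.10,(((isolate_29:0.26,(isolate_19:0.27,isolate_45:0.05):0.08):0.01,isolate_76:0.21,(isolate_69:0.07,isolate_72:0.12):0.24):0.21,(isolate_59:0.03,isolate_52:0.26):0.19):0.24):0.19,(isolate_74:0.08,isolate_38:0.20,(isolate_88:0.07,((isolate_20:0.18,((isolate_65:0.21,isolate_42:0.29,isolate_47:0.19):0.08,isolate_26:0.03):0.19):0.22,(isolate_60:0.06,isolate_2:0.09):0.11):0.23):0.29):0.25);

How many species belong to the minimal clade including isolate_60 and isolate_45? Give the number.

The MRCA of isolate_60 and isolate_45 is the root, so the clade is the entire tree.
That clade contains 19 terminal taxa: isolate_19, isolate_2, isolate_20, isolate_26, isolate_29, isolate_38, isolate_42, isolate_45, isolate_47, isolate_52, isolate_59, isolate_60, isolate_65, isolate_69, isolate_72, isolate_74, isolate_76, isolate_86, isolate_88.

19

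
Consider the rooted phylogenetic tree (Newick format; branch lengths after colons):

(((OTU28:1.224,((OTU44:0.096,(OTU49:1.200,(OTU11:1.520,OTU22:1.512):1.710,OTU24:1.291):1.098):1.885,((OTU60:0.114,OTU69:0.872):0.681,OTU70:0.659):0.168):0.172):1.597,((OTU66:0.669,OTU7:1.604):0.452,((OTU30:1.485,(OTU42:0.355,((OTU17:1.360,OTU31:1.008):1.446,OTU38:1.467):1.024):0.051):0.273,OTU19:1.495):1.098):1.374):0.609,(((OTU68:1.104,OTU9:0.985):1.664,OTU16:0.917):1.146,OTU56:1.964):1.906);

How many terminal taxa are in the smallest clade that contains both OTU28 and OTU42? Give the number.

17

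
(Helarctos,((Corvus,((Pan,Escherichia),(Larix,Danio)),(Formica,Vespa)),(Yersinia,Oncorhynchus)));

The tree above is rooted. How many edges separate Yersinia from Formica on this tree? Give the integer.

The MRCA of Yersinia and Formica is the node subtending ((Corvus,((Pan,Escherichia),(Larix,Danio)),(Formica,Vespa)),(Yersinia,Oncorhynchus)).
From Yersinia up to that node: 2 branches. From Formica up to the same node: 3 branches. Total: 2 + 3 = 5.

5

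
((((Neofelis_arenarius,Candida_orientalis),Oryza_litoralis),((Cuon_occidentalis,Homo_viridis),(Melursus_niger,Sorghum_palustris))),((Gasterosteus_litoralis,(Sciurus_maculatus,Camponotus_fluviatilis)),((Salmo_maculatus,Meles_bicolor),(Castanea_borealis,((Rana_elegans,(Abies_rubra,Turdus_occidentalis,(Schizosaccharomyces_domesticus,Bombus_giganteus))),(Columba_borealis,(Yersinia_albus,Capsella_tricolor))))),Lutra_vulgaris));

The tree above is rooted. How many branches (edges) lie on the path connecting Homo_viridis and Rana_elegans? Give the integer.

The MRCA of Homo_viridis and Rana_elegans is the root of the tree.
From Homo_viridis up to that node: 4 branches. From Rana_elegans up to the same node: 6 branches. Total: 4 + 6 = 10.

10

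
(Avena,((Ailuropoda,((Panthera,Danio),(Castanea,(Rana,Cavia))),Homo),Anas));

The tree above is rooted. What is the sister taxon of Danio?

Panthera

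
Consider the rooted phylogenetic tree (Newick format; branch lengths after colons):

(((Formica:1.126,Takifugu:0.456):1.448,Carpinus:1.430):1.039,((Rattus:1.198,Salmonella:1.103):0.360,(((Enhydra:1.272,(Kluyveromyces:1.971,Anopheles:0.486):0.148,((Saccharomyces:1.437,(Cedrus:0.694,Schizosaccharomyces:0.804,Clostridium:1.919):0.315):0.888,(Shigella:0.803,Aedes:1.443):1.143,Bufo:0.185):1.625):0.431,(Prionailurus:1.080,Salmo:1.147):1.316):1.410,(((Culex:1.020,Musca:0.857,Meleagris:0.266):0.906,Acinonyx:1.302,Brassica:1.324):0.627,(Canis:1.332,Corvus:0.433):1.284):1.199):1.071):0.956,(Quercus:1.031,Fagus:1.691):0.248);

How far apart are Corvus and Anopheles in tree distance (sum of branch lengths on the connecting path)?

The path runs Corvus → … → MRCA → … → Anopheles; the MRCA is the node subtending (((Enhydra,(Kluyveromyces,Anopheles),((Saccharomyces,(Cedrus,Schizosaccharomyces,Clostridium)),(Shigella,Aedes),Bufo)),(Prionailurus,Salmo)),(((Culex,Musca,Meleagris),Acinonyx,Brassica),(Canis,Corvus))).
Branch lengths along that path: 0.433 + 1.284 + 1.199 + 1.410 + 0.431 + 0.148 + 0.486 = 5.391.

5.391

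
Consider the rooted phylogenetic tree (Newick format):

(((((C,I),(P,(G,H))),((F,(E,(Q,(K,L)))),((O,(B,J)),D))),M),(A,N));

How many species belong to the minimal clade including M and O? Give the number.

15

The MRCA of M and O is the node subtending ((((C,I),(P,(G,H))),((F,(E,(Q,(K,L)))),((O,(B,J)),D))),M).
That clade contains 15 terminal taxa: B, C, D, E, F, G, H, I, J, K, L, M, O, P, Q.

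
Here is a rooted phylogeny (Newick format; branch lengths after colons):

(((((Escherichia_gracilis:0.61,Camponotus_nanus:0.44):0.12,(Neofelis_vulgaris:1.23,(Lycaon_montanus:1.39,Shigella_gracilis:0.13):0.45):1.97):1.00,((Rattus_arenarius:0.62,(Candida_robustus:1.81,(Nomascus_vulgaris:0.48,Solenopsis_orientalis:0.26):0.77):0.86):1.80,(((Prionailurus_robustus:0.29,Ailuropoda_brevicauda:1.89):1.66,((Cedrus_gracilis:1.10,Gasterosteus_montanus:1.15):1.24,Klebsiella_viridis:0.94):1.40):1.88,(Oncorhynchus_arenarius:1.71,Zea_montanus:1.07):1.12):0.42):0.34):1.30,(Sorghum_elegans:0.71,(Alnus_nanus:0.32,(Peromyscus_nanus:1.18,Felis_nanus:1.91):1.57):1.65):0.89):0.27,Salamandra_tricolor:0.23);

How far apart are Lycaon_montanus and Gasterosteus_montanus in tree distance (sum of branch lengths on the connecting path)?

11.24

The path runs Lycaon_montanus → … → MRCA → … → Gasterosteus_montanus; the MRCA is the node subtending (((Escherichia_gracilis,Camponotus_nanus),(Neofelis_vulgaris,(Lycaon_montanus,Shigella_gracilis))),((Rattus_arenarius,(Candida_robustus,(Nomascus_vulgaris,Solenopsis_orientalis))),(((Prionailurus_robustus,Ailuropoda_brevicauda),((Cedrus_gracilis,Gasterosteus_montanus),Klebsiella_viridis)),(Oncorhynchus_arenarius,Zea_montanus)))).
Branch lengths along that path: 1.39 + 0.45 + 1.97 + 1.00 + 0.34 + 0.42 + 1.88 + 1.40 + 1.24 + 1.15 = 11.24.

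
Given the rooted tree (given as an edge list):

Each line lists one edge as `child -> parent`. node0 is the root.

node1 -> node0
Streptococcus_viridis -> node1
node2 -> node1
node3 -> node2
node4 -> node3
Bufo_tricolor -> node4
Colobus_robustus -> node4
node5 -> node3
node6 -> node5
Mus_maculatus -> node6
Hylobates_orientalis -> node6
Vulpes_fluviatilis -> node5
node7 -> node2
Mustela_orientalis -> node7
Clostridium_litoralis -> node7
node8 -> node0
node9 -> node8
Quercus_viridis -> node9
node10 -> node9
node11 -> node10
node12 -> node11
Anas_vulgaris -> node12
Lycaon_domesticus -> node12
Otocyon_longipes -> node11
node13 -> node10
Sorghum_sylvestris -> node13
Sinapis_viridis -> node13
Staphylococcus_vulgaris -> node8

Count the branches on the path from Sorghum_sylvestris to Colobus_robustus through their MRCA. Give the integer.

10

The MRCA of Sorghum_sylvestris and Colobus_robustus is the root of the tree.
From Sorghum_sylvestris up to that node: 5 branches. From Colobus_robustus up to the same node: 5 branches. Total: 5 + 5 = 10.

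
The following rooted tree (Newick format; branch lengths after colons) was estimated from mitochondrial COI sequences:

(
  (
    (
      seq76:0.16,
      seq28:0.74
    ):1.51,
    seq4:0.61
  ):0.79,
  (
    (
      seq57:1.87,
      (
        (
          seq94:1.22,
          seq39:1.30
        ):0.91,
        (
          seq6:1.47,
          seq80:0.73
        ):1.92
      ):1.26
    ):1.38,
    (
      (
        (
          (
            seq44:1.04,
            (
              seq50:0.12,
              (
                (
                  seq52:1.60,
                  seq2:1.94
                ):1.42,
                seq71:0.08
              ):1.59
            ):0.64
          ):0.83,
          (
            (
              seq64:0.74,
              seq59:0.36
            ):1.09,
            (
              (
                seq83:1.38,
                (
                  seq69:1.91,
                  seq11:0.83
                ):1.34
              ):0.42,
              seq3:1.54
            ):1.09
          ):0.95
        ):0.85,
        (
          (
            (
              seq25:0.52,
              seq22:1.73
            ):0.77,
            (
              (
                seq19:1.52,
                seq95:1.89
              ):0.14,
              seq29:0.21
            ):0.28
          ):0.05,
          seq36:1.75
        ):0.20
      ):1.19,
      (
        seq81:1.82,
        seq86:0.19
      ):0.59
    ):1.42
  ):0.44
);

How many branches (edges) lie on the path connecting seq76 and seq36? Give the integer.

8

The MRCA of seq76 and seq36 is the root of the tree.
From seq76 up to that node: 3 branches. From seq36 up to the same node: 5 branches. Total: 3 + 5 = 8.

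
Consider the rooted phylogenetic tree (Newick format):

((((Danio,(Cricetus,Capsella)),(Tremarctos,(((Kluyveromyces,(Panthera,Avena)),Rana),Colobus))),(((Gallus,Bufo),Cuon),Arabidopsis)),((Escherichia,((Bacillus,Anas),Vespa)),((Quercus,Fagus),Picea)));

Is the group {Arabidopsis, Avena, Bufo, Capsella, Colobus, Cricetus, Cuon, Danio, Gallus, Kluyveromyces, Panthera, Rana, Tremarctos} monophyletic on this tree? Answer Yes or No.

The most recent common ancestor of these taxa subtends (((Danio,(Cricetus,Capsella)),(Tremarctos,(((Kluyveromyces,(Panthera,Avena)),Rana),Colobus))),(((Gallus,Bufo),Cuon),Arabidopsis)).
That clade has exactly 13 tips — every listed taxon and nothing else — so the group is monophyletic.

Yes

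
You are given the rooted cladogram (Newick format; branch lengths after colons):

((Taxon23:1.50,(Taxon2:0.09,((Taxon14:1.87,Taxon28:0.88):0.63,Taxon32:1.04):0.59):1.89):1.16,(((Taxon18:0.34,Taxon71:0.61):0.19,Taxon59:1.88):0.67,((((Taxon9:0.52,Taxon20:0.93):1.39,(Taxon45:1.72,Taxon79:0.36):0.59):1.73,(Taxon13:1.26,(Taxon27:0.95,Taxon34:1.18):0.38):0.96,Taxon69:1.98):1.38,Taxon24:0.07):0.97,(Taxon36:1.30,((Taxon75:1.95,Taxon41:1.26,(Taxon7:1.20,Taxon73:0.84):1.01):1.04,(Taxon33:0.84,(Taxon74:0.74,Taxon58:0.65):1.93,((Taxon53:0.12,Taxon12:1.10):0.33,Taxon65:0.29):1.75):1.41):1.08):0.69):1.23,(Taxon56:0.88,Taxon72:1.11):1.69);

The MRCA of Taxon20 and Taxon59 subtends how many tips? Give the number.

The MRCA of Taxon20 and Taxon59 is the node subtending (((Taxon18,Taxon71),Taxon59),((((Taxon9,Taxon20),(Taxon45,Taxon79)),(Taxon13,(Taxon27,Taxon34)),Taxon69),Taxon24),(Taxon36,((Taxon75,Taxon41,(Taxon7,Taxon73)),(Taxon33,(Taxon74,Taxon58),((Taxon53,Taxon12),Taxon65))))).
That clade contains 23 terminal taxa: Taxon12, Taxon13, Taxon18, Taxon20, Taxon24, Taxon27, Taxon33, Taxon34, Taxon36, Taxon41, Taxon45, Taxon53, Taxon58, Taxon59, Taxon65, Taxon69, Taxon7, Taxon71, Taxon73, Taxon74, Taxon75, Taxon79, Taxon9.

23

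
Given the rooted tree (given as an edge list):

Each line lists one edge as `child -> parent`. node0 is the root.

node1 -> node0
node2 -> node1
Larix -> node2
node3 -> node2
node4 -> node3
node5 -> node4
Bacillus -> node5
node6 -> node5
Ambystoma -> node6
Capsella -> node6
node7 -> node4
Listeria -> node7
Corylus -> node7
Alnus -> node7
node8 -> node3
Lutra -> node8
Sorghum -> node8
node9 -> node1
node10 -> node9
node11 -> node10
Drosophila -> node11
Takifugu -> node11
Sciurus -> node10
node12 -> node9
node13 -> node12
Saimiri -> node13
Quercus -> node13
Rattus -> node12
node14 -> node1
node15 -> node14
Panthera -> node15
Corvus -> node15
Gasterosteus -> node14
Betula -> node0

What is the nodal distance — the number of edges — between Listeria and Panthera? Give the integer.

8

The MRCA of Listeria and Panthera is the node subtending ((Larix,(((Bacillus,(Ambystoma,Capsella)),(Listeria,Corylus,Alnus)),(Lutra,Sorghum))),(((Drosophila,Takifugu),Sciurus),((Saimiri,Quercus),Rattus)),((Panthera,Corvus),Gasterosteus)).
From Listeria up to that node: 5 branches. From Panthera up to the same node: 3 branches. Total: 5 + 3 = 8.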